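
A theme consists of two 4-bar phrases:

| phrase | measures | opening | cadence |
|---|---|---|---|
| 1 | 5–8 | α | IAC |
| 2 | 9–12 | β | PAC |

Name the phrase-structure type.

Phrase 1 ends with an imperfect authentic cadence (weaker) and phrase 2 with a perfect authentic cadence (stronger): antecedent + consequent = a period.
The two phrases open with different material (α / β), so the period is contrasting.

contrasting period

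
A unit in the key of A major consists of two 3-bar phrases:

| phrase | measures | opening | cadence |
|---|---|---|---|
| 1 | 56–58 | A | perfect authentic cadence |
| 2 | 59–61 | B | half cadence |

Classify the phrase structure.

phrase group

The second phrase closes with a half cadence, which is not stronger than the first phrase's perfect authentic cadence; without a weak→strong cadential pair there is no antecedent–consequent relationship, so this is a phrase group rather than a period.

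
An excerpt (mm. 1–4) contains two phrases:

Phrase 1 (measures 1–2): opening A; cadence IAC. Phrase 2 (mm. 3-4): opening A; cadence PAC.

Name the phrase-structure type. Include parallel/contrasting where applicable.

Phrase 1 ends with an imperfect authentic cadence (weaker) and phrase 2 with a perfect authentic cadence (stronger): antecedent + consequent = a period.
The two phrases open with the same material (A / A), so the period is parallel.

parallel period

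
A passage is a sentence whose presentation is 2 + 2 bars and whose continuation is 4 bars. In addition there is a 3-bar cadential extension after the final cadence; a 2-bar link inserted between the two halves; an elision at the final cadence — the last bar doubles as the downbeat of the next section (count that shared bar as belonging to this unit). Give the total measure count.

13 measures

Basic sentence: 2 + 2 + 4 = 8 bars.
8 (basic form) + 3 (cadential extension) + 2 (link) = 13.
The elision shares a bar with the next section but does not change this unit's count.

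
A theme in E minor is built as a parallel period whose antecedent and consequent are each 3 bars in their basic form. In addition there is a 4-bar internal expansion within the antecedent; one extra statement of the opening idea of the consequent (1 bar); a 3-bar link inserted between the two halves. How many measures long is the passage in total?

14 measures

Basic parallel period: 3 + 3 = 6 bars.
6 (basic form) + 4 (internal expansion) + 1 (extra statement) + 3 (link) = 14.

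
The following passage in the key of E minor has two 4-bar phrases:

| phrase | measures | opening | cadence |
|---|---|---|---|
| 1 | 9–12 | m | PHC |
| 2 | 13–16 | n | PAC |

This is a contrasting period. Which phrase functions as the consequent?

phrase 2

The phrase ending with the weaker cadence (Phrygian half cadence) is the antecedent; the one ending more conclusively (perfect authentic cadence) is the consequent. The consequent is phrase 2.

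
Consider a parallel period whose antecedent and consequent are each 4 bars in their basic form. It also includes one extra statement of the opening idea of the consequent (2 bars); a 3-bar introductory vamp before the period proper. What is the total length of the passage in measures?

13 measures

Basic parallel period: 4 + 4 = 8 bars.
8 (basic form) + 2 (extra statement) + 3 (introduction) = 13.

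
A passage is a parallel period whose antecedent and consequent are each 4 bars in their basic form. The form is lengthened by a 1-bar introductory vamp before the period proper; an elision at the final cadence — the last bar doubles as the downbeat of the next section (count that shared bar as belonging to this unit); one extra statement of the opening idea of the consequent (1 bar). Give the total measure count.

10 measures

Basic parallel period: 4 + 4 = 8 bars.
8 (basic form) + 1 (introduction) + 1 (extra statement) = 10.
The elision shares a bar with the next section but does not change this unit's count.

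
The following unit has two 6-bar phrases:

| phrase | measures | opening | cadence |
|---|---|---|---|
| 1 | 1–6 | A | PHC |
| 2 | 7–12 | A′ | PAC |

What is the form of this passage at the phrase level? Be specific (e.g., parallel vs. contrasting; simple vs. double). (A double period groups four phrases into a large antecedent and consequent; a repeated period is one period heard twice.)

parallel period

Phrase 1 ends with a Phrygian half cadence (weaker) and phrase 2 with a perfect authentic cadence (stronger): antecedent + consequent = a period.
The two phrases open with the same material (A / A′), so the period is parallel.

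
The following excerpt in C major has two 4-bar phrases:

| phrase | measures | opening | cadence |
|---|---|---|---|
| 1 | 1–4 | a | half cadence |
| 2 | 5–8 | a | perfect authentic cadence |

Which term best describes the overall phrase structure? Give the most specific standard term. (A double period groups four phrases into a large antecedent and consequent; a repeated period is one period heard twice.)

parallel period

Phrase 1 ends with a half cadence (weaker) and phrase 2 with a perfect authentic cadence (stronger): antecedent + consequent = a period.
The two phrases open with the same material (a / a), so the period is parallel.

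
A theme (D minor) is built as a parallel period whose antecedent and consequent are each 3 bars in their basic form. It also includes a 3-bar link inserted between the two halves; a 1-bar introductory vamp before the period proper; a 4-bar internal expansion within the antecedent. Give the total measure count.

Basic parallel period: 3 + 3 = 6 bars.
6 (basic form) + 3 (link) + 1 (introduction) + 4 (internal expansion) = 14.

14 measures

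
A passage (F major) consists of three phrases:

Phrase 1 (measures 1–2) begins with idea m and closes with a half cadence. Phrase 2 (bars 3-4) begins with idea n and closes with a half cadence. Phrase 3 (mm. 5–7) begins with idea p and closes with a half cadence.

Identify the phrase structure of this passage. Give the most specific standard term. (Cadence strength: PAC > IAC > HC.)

phrase group

The final phrase closes with a half cadence, which is not stronger than the preceding half cadence; the 3 phrases lack an overall antecedent–consequent design and so form a phrase group.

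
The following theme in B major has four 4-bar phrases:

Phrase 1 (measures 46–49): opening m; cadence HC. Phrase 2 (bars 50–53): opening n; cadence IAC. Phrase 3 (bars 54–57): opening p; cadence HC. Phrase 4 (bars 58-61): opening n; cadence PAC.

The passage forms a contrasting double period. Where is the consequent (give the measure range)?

measures 54–61

In a double period the four phrases pair into a large antecedent (phrases 1–2, ending imperfect authentic cadence) and a large consequent (phrases 3–4, ending perfect authentic cadence). The consequent spans measures 54-61.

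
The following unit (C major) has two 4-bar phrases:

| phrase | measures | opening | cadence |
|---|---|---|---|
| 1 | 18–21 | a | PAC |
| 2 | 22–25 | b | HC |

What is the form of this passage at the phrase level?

The second phrase closes with a half cadence, which is not stronger than the first phrase's perfect authentic cadence; without a weak→strong cadential pair there is no antecedent–consequent relationship, so this is a phrase group rather than a period.

phrase group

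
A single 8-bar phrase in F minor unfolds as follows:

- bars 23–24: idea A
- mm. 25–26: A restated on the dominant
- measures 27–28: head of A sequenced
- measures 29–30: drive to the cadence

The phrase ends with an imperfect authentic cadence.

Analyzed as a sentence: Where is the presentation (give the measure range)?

measures 23–26

The presentation of a sentence is the basic idea (bars 23–24) plus its repetition (bars 25–26); the presentation is therefore mm. 23–26.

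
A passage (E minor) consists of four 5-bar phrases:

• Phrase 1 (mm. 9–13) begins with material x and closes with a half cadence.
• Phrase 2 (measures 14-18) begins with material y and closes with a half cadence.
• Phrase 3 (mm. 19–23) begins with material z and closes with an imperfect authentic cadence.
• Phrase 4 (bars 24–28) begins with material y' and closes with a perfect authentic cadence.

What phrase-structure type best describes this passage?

contrasting double period

Four phrases in two halves: the first half (bars 9-18) ends with a half cadence, the second (mm. 19-28) with a perfect authentic cadence — a large antecedent–consequent pair, i.e. a double period.
Phrase 3 begins with different material from phrase 1, making it contrasting.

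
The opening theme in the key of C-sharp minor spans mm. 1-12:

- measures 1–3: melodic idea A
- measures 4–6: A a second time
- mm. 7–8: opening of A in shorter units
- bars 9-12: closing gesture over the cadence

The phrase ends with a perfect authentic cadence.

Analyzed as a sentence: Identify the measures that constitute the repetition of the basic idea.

measures 4–6

The presentation of a sentence is the basic idea (bars 1–3) plus its repetition (mm. 4–6); the repetition of the basic idea is therefore mm. 4–6.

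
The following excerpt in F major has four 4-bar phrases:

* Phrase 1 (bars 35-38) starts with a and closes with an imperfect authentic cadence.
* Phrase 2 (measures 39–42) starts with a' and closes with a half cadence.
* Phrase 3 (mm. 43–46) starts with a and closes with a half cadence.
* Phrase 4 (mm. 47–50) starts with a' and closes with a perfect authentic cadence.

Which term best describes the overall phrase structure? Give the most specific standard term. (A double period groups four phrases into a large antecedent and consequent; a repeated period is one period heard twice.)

parallel double period

Four phrases in two halves: the first half (measures 35-42) ends with a half cadence, the second (mm. 43–50) with a perfect authentic cadence — a large antecedent–consequent pair, i.e. a double period.
Phrase 3 begins with the same material as phrase 1, making it parallel.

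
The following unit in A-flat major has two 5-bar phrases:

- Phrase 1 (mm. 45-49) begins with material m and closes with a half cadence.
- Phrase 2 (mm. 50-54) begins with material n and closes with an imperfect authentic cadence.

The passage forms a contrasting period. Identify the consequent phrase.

The phrase ending with the weaker cadence (half cadence) is the antecedent; the one ending more conclusively (imperfect authentic cadence) is the consequent. The consequent is phrase 2.

phrase 2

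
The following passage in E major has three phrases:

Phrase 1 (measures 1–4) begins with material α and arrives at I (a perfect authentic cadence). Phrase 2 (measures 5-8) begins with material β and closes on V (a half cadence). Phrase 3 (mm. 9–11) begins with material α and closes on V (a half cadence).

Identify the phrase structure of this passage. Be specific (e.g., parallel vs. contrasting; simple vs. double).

phrase group

The final phrase closes with a half cadence, which is not stronger than the preceding half cadence; the 3 phrases lack an overall antecedent–consequent design and so form a phrase group.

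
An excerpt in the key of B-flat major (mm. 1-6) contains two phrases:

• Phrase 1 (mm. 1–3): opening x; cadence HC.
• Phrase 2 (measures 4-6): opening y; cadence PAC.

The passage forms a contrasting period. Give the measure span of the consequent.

measures 4–6

The phrase ending with the weaker cadence (half cadence) is the antecedent; the one ending more conclusively (perfect authentic cadence) is the consequent. The consequent is measures 4–6.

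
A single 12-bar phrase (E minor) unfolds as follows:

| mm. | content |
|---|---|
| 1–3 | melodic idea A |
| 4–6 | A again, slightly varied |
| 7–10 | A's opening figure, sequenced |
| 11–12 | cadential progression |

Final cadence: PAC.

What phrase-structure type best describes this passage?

sentence

Basic idea (mm. 1-3) + its repetition (bars 4–6) form the presentation; fragmentation and cadence (mm. 7–12) form the continuation — the 12-bar whole is a sentence.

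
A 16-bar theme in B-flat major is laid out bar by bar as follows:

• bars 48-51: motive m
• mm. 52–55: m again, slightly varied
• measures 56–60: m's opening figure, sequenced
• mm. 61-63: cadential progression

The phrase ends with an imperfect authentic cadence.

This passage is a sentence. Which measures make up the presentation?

The presentation of a sentence is the basic idea (mm. 48-51) plus its repetition (mm. 52–55); the presentation is therefore bars 48–55.

measures 48–55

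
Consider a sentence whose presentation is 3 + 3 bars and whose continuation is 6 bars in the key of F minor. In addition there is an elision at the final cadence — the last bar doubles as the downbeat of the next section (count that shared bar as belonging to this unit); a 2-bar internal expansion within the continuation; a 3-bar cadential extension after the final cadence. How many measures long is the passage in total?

17 measures

Basic sentence: 3 + 3 + 6 = 12 bars.
12 (basic form) + 2 (internal expansion) + 3 (cadential extension) = 17.
The elision shares a bar with the next section but does not change this unit's count.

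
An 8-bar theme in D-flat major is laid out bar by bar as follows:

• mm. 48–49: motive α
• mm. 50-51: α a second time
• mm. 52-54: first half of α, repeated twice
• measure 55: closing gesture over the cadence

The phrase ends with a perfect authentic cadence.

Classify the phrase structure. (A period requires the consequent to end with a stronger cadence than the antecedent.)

Basic idea (measures 48-49) + its repetition (measures 50–51) form the presentation; fragmentation and cadence (mm. 52–55) form the continuation — the 8-bar whole is a sentence.

sentence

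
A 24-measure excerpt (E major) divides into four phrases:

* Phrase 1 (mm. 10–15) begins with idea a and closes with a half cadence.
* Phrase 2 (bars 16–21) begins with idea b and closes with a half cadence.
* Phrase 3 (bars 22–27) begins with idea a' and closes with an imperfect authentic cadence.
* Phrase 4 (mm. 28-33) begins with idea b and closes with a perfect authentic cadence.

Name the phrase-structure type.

parallel double period

Four phrases in two halves: the first half (mm. 10–21) ends with a half cadence, the second (bars 22–33) with a perfect authentic cadence — a large antecedent–consequent pair, i.e. a double period.
Phrase 3 begins with the same material as phrase 1, making it parallel.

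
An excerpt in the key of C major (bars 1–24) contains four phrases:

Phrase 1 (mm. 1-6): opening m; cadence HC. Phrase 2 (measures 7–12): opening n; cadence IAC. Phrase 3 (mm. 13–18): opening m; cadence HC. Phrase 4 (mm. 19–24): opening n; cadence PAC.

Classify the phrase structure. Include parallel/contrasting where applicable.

parallel double period

Four phrases in two halves: the first half (mm. 1–12) ends with an imperfect authentic cadence, the second (measures 13–24) with a perfect authentic cadence — a large antecedent–consequent pair, i.e. a double period.
Phrase 3 begins with the same material as phrase 1, making it parallel.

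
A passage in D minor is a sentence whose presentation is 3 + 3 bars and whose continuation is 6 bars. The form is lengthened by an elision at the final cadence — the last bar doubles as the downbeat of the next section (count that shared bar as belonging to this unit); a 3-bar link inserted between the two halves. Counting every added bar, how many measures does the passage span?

15 measures

Basic sentence: 3 + 3 + 6 = 12 bars.
12 (basic form) + 3 (link) = 15.
The elision shares a bar with the next section but does not change this unit's count.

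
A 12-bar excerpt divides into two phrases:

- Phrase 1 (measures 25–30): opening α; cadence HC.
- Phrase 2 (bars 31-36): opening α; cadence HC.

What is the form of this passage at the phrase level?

Both phrases have the same opening (α) and the same cadence (half cadence): the second is a restatement, not a consequent, so this is a repeated phrase rather than a period.

repeated phrase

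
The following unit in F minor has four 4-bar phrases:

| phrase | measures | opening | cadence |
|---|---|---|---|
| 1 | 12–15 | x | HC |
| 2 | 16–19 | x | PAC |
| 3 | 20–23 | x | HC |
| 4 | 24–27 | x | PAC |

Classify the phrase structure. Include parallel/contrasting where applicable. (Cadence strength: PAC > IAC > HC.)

The cadence pattern HC–PAC–HC–PAC is weak–strong twice, and phrases 3–4 restate phrases 1–2: a period heard twice, not a double period (which would end weakly at phrase 2).

repeated period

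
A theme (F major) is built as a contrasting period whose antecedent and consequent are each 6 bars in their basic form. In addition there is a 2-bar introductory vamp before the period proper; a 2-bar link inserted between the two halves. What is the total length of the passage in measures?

Basic contrasting period: 6 + 6 = 12 bars.
12 (basic form) + 2 (introduction) + 2 (link) = 16.

16 measures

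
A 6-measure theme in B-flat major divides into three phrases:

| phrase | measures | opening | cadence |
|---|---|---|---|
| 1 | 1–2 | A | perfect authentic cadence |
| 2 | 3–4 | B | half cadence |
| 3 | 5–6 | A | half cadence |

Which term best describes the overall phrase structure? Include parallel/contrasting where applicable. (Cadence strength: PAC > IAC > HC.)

phrase group

The final phrase closes with a half cadence, which is not stronger than the preceding half cadence; the 3 phrases lack an overall antecedent–consequent design and so form a phrase group.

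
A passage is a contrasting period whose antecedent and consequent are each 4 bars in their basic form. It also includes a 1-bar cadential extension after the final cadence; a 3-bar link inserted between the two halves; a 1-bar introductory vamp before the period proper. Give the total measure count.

Basic contrasting period: 4 + 4 = 8 bars.
8 (basic form) + 1 (cadential extension) + 3 (link) + 1 (introduction) = 13.

13 measures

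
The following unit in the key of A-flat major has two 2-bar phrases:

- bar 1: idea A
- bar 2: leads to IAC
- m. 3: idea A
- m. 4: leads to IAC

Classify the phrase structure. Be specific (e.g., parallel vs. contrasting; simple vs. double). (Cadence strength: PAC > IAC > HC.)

repeated phrase

Both phrases have the same opening (A) and the same cadence (imperfect authentic cadence): the second is a restatement, not a consequent, so this is a repeated phrase rather than a period.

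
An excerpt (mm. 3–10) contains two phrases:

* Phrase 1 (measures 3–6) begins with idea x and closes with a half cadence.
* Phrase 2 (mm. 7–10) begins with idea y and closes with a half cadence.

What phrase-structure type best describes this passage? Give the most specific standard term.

The second phrase closes with a half cadence, which is not stronger than the first phrase's half cadence; without a weak→strong cadential pair there is no antecedent–consequent relationship, so this is a phrase group rather than a period.

phrase group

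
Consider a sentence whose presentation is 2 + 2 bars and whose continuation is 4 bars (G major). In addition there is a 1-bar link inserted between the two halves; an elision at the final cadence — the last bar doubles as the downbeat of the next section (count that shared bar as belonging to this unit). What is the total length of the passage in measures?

9 measures

Basic sentence: 2 + 2 + 4 = 8 bars.
8 (basic form) + 1 (link) = 9.
The elision shares a bar with the next section but does not change this unit's count.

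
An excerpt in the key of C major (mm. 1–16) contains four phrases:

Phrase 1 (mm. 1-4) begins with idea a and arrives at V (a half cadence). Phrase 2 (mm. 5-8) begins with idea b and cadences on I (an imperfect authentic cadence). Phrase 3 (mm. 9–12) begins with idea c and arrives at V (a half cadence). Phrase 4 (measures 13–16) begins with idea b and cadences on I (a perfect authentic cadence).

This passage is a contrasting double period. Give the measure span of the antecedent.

measures 1–8

In a double period the four phrases pair into a large antecedent (phrases 1–2, ending imperfect authentic cadence) and a large consequent (phrases 3–4, ending perfect authentic cadence). The antecedent spans mm. 1-8.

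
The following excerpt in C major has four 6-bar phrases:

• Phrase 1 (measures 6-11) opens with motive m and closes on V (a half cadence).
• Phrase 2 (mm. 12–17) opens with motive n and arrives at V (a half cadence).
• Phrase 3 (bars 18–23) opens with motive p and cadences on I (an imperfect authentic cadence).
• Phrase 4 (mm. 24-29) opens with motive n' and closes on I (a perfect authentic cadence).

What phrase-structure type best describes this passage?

Four phrases in two halves: the first half (mm. 6–17) ends with a half cadence, the second (mm. 18–29) with a perfect authentic cadence — a large antecedent–consequent pair, i.e. a double period.
Phrase 3 begins with different material from phrase 1, making it contrasting.

contrasting double period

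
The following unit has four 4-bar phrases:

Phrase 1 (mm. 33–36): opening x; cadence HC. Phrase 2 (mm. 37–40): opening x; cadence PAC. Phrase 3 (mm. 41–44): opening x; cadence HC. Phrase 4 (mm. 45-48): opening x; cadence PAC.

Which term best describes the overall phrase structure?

repeated period

The cadence pattern HC–PAC–HC–PAC is weak–strong twice, and phrases 3–4 restate phrases 1–2: a period heard twice, not a double period (which would end weakly at phrase 2).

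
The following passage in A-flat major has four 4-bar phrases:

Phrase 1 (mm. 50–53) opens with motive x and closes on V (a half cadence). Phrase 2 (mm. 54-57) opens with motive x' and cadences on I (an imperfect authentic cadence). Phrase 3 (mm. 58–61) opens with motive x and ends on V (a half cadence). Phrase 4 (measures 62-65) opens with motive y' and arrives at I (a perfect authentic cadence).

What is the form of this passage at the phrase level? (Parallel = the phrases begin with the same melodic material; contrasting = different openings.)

parallel double period

Four phrases in two halves: the first half (measures 50-57) ends with an imperfect authentic cadence, the second (bars 58-65) with a perfect authentic cadence — a large antecedent–consequent pair, i.e. a double period.
Phrase 3 begins with the same material as phrase 1, making it parallel.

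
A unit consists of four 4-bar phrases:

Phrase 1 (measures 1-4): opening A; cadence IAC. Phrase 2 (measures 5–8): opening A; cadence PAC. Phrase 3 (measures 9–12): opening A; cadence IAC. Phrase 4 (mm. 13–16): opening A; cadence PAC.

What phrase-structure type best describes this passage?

repeated period

The cadence pattern IAC–PAC–IAC–PAC is weak–strong twice, and phrases 3–4 restate phrases 1–2: a period heard twice, not a double period (which would end weakly at phrase 2).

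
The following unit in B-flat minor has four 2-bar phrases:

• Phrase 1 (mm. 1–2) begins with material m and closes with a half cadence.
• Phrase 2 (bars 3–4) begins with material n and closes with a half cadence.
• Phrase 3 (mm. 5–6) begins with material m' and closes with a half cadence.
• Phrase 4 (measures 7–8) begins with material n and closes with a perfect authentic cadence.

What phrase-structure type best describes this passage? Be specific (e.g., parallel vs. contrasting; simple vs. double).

Four phrases in two halves: the first half (bars 1–4) ends with a half cadence, the second (mm. 5–8) with a perfect authentic cadence — a large antecedent–consequent pair, i.e. a double period.
Phrase 3 begins with the same material as phrase 1, making it parallel.

parallel double period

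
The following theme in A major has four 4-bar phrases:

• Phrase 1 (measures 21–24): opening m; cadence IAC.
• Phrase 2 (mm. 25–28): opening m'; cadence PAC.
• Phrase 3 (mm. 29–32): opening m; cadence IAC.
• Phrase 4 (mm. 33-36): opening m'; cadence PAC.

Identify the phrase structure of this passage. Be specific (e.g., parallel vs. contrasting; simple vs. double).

repeated period

The cadence pattern IAC–PAC–IAC–PAC is weak–strong twice, and phrases 3–4 restate phrases 1–2: a period heard twice, not a double period (which would end weakly at phrase 2).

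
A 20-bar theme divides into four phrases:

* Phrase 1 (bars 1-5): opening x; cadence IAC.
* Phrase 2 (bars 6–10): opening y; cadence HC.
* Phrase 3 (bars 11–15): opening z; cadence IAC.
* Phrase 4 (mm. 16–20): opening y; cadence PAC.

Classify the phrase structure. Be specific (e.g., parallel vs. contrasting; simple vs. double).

Four phrases in two halves: the first half (measures 1–10) ends with a half cadence, the second (measures 11–20) with a perfect authentic cadence — a large antecedent–consequent pair, i.e. a double period.
Phrase 3 begins with different material from phrase 1, making it contrasting.

contrasting double period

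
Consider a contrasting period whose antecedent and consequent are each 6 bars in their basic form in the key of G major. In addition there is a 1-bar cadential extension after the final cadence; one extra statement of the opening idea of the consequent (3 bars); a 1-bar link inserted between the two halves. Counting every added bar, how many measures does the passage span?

Basic contrasting period: 6 + 6 = 12 bars.
12 (basic form) + 1 (cadential extension) + 3 (extra statement) + 1 (link) = 17.

17 measures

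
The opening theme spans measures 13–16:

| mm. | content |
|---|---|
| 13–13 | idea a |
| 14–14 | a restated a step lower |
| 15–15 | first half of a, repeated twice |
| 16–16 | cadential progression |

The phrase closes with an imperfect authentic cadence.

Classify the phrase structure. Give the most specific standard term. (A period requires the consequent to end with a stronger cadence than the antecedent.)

Basic idea (measure 13) + its repetition (bar 14) form the presentation; fragmentation and cadence (mm. 15-16) form the continuation — the 4-bar whole is a sentence.

sentence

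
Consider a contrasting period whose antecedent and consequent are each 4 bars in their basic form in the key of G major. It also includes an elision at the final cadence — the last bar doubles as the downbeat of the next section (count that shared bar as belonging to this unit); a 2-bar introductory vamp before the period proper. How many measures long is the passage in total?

10 measures

Basic contrasting period: 4 + 4 = 8 bars.
8 (basic form) + 2 (introduction) = 10.
The elision shares a bar with the next section but does not change this unit's count.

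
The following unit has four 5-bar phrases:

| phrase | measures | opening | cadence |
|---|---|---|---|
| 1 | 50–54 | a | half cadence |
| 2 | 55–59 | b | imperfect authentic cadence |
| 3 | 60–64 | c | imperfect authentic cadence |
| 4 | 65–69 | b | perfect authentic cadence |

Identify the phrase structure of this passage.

Four phrases in two halves: the first half (measures 50–59) ends with an imperfect authentic cadence, the second (mm. 60-69) with a perfect authentic cadence — a large antecedent–consequent pair, i.e. a double period.
Phrase 3 begins with different material from phrase 1, making it contrasting.

contrasting double period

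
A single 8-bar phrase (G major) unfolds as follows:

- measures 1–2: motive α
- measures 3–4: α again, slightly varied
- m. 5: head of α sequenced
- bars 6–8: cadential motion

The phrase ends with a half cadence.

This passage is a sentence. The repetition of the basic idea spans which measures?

measures 3–4

The presentation of a sentence is the basic idea (measures 1–2) plus its repetition (measures 3-4); the repetition of the basic idea is therefore mm. 3–4.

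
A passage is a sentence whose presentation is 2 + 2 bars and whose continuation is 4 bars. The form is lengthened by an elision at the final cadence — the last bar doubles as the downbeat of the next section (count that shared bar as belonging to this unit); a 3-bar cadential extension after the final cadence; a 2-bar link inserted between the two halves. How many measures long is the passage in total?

Basic sentence: 2 + 2 + 4 = 8 bars.
8 (basic form) + 3 (cadential extension) + 2 (link) = 13.
The elision shares a bar with the next section but does not change this unit's count.

13 measures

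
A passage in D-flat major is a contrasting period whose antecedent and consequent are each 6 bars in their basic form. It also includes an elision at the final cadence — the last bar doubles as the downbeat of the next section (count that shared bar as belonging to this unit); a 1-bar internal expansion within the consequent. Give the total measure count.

Basic contrasting period: 6 + 6 = 12 bars.
12 (basic form) + 1 (internal expansion) = 13.
The elision shares a bar with the next section but does not change this unit's count.

13 measures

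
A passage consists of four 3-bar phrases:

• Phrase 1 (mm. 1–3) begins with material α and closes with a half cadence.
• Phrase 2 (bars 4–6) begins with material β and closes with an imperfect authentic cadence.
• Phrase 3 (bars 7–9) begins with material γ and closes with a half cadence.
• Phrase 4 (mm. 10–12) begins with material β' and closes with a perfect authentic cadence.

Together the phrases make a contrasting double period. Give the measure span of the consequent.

measures 7–12

In a double period the first pair of phrases (ending imperfect authentic cadence) is the large antecedent and the second pair (ending perfect authentic cadence) is the large consequent; the consequent is measures 7–12.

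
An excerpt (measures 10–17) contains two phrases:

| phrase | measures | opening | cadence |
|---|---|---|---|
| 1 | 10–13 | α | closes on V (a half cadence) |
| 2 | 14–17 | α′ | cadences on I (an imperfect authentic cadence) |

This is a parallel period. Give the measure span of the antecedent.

measures 10–13

The phrase ending with the weaker cadence (half cadence) is the antecedent; the one ending more conclusively (imperfect authentic cadence) is the consequent. The antecedent is measures 10–13.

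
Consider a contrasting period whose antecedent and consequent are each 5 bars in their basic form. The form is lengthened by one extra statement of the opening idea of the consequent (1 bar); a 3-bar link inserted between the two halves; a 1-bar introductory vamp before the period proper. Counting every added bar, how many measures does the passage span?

Basic contrasting period: 5 + 5 = 10 bars.
10 (basic form) + 1 (extra statement) + 3 (link) + 1 (introduction) = 15.

15 measures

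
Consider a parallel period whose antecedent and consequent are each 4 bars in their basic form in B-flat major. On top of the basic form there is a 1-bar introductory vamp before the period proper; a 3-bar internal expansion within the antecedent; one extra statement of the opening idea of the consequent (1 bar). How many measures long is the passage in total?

13 measures

Basic parallel period: 4 + 4 = 8 bars.
8 (basic form) + 1 (introduction) + 3 (internal expansion) + 1 (extra statement) = 13.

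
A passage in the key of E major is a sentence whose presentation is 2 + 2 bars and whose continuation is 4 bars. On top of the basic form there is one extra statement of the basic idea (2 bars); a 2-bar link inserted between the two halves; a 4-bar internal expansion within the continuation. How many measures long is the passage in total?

16 measures

Basic sentence: 2 + 2 + 4 = 8 bars.
8 (basic form) + 2 (extra statement) + 2 (link) + 4 (internal expansion) = 16.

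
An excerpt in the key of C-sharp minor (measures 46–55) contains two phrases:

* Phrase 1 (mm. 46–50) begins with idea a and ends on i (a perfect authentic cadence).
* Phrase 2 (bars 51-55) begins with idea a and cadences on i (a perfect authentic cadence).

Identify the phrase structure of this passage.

repeated phrase

Both phrases have the same opening (a) and the same cadence (perfect authentic cadence): the second is a restatement, not a consequent, so this is a repeated phrase rather than a period.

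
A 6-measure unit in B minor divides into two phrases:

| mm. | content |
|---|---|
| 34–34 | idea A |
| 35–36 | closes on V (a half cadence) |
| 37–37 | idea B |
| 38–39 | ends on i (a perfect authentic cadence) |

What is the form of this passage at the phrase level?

contrasting period

Phrase 1 ends with a half cadence (weaker) and phrase 2 with a perfect authentic cadence (stronger): antecedent + consequent = a period.
The two phrases open with different material (A / B), so the period is contrasting.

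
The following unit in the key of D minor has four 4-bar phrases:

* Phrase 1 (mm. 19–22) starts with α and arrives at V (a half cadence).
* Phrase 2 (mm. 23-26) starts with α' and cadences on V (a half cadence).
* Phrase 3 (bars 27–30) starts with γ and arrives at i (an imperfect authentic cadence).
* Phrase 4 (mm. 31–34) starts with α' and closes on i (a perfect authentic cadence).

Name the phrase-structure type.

Four phrases in two halves: the first half (mm. 19–26) ends with a half cadence, the second (bars 27–34) with a perfect authentic cadence — a large antecedent–consequent pair, i.e. a double period.
Phrase 3 begins with different material from phrase 1, making it contrasting.

contrasting double period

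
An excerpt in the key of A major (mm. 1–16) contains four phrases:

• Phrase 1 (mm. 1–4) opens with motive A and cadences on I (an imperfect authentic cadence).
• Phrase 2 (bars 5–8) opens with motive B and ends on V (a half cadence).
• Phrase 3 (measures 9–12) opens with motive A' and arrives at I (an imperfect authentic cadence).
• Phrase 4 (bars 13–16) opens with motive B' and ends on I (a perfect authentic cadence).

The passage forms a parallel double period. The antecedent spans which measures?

measures 1–8

In a double period the four phrases pair into a large antecedent (phrases 1–2, ending half cadence) and a large consequent (phrases 3–4, ending perfect authentic cadence). The antecedent spans mm. 1–8.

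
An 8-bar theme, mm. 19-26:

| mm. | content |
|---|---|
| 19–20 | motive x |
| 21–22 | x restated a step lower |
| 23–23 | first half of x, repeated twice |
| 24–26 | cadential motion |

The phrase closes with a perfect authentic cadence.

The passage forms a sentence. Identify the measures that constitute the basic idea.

The presentation of a sentence is the basic idea (bars 19–20) plus its repetition (measures 21–22); the basic idea is therefore mm. 19–20.

measures 19–20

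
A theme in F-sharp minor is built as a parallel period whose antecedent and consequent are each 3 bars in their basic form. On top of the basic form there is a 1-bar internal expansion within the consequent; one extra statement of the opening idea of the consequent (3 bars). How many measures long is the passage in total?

10 measures

Basic parallel period: 3 + 3 = 6 bars.
6 (basic form) + 1 (internal expansion) + 3 (extra statement) = 10.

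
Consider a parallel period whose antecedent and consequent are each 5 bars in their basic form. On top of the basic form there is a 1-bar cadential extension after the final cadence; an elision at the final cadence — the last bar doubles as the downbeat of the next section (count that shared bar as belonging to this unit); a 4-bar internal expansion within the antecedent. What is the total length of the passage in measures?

Basic parallel period: 5 + 5 = 10 bars.
10 (basic form) + 1 (cadential extension) + 4 (internal expansion) = 15.
The elision shares a bar with the next section but does not change this unit's count.

15 measures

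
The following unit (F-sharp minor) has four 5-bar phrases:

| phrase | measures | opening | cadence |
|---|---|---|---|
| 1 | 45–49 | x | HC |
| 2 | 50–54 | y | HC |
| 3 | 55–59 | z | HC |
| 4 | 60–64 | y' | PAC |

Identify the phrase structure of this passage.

contrasting double period

Four phrases in two halves: the first half (bars 45-54) ends with a half cadence, the second (mm. 55-64) with a perfect authentic cadence — a large antecedent–consequent pair, i.e. a double period.
Phrase 3 begins with different material from phrase 1, making it contrasting.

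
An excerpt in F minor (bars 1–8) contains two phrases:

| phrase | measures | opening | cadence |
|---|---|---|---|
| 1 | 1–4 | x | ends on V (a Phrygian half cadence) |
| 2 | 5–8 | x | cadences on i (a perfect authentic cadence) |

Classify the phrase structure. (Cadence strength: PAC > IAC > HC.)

Phrase 1 ends with a Phrygian half cadence (weaker) and phrase 2 with a perfect authentic cadence (stronger): antecedent + consequent = a period.
The two phrases open with the same material (x / x), so the period is parallel.

parallel period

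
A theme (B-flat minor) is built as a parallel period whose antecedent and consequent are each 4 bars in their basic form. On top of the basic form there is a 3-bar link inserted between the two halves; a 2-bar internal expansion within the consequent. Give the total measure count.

13 measures

Basic parallel period: 4 + 4 = 8 bars.
8 (basic form) + 3 (link) + 2 (internal expansion) = 13.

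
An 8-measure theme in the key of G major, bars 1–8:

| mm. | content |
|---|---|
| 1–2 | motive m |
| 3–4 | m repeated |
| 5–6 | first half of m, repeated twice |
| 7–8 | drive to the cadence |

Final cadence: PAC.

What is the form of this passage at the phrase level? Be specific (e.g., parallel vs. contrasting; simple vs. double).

Basic idea (mm. 1–2) + its repetition (mm. 3-4) form the presentation; fragmentation and cadence (mm. 5–8) form the continuation — the 8-bar whole is a sentence.

sentence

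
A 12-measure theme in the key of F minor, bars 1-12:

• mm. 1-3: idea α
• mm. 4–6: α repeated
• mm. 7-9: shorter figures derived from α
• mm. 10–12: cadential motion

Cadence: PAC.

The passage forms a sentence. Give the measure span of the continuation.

measures 7–12

After the presentation (mm. 1–6), the continuation covers the fragmentation through the cadence: mm. 7-12.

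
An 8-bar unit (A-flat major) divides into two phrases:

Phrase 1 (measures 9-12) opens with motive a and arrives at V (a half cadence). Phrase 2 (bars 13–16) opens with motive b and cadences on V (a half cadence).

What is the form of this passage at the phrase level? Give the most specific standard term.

The second phrase closes with a half cadence, which is not stronger than the first phrase's half cadence; without a weak→strong cadential pair there is no antecedent–consequent relationship, so this is a phrase group rather than a period.

phrase group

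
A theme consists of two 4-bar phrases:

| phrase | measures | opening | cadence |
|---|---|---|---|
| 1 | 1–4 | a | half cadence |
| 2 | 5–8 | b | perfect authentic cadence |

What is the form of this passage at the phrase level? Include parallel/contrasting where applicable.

Phrase 1 ends with a half cadence (weaker) and phrase 2 with a perfect authentic cadence (stronger): antecedent + consequent = a period.
The two phrases open with different material (a / b), so the period is contrasting.

contrasting period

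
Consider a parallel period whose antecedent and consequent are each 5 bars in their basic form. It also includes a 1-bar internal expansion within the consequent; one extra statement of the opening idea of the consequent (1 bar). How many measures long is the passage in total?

12 measures

Basic parallel period: 5 + 5 = 10 bars.
10 (basic form) + 1 (internal expansion) + 1 (extra statement) = 12.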